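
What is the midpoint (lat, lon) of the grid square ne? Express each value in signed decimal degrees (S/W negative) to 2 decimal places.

-45.00, 90.00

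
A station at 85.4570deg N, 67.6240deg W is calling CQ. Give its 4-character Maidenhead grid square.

FR65

Add 180° to longitude and 90° to latitude: 112.38, 175.46.
Field (20°×10°, letters A–R): lon ⌊112.38/20⌋ = 5 → F; lat ⌊175.46/10⌋ = 17 → R.
Square (2°×1°, digits 0–9): lon ⌊12.38/2⌋ = 6; lat ⌊5.46/1⌋ = 5.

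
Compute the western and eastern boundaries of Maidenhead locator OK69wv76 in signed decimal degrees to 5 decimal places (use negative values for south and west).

113.89167, 113.90000

Field O=14, K=10: +14·20° lon, +10·10° lat → SW at lon 100°, lat 10°.
Square 6, 9: +6·2° lon, +9·1° lat → SW at lon 112°, lat 19°.
Subsquare w=22, v=21: +22·0.0833333° lon, +21·0.0416667° lat → SW at lon 113.833°, lat 19.875°.
Extended square 7, 6: +7·0.00833333° lon, +6·0.00416667° lat → SW at lon 113.892°, lat 19.9°.
Cell spans 0.00833333° lon × 0.00416667° lat.
west 113.89167, east 113.90000.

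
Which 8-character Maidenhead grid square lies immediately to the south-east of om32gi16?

OM32gi25

Longitude extended square 1; +1 → 2.
Latitude extended square 6; −1 → 5.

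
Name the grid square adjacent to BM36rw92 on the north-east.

BM36sw03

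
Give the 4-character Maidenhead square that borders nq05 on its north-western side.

MQ96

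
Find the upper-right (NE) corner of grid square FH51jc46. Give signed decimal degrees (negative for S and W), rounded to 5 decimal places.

Field F=5, H=7: +5·20° lon, +7·10° lat → SW at lon -80°, lat -20°.
Square 5, 1: +5·2° lon, +1·1° lat → SW at lon -70°, lat -19°.
Subsquare j=9, c=2: +9·0.0833333° lon, +2·0.0416667° lat → SW at lon -69.25°, lat -18.9167°.
Extended square 4, 6: +4·0.00833333° lon, +6·0.00416667° lat → SW at lon -69.2167°, lat -18.8917°.
Cell spans 0.00833333° lon × 0.00416667° lat. NE corner is SW corner plus one full cell.
latitude -18.88750, longitude -69.20833.

-18.88750, -69.20833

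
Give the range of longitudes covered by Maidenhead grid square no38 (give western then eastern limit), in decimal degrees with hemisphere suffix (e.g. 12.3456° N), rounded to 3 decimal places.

Field N=13, O=14: +13·20° lon, +14·10° lat → SW at lon 80°, lat 50°.
Square 3, 8: +3·2° lon, +8·1° lat → SW at lon 86°, lat 58°.
Cell spans 2° lon × 1° lat.
west 86.000° E, east 88.000° E.

86.000° E, 88.000° E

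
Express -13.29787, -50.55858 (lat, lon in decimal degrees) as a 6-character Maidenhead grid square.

GH46rq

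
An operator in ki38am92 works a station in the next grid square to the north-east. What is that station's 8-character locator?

KI38bm03

Longitude extended square 9; +1 → 10, wraps to 0, carry into subsquare.
Longitude subsquare a = 0; +1 → 1 = b.
Latitude extended square 2; +1 → 3.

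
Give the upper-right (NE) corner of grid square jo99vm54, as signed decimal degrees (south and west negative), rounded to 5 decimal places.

59.52083, 19.80000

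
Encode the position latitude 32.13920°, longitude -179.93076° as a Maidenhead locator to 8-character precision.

AM02ad83

Add 180° to longitude and 90° to latitude: 0.06924, 122.13920.
Field: lon ⌊0.06924/20⌋ = 0 → A; lat ⌊122.13920/10⌋ = 12 → M.
Square: lon ⌊0.06924/2⌋ = 0; lat ⌊2.13920/1⌋ = 2.
Subsquare: lon ⌊0.06924/0.0833333⌋ = 0 → a; lat ⌊0.13920/0.0416667⌋ = 3 → d.
Extended square: lon ⌊0.06924/0.00833333⌋ = 8; lat ⌊0.01420/0.00416667⌋ = 3.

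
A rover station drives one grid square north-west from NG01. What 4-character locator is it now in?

MG92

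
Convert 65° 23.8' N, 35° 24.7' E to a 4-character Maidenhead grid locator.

Add 180° to longitude and 90° to latitude: 215.41, 155.40.
Field: lon ⌊215.41/20⌋ = 10 → K; lat ⌊155.40/10⌋ = 15 → P.
Square: lon ⌊15.41/2⌋ = 7; lat ⌊5.40/1⌋ = 5.

KP75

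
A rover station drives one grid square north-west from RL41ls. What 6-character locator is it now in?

RL41kt

Longitude subsquare l = 11; −1 → 10 = k.
Latitude subsquare s = 18; +1 → 19 = t.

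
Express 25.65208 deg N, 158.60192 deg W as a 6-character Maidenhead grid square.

BL05qp

Offset from 180°W / 90°S: lon 21.3981°, lat 115.6521°.
Field (20°×10°, letters A–R): 21.3981/20 → 1 → B, 115.6521/10 → 11 → L; chars BL.
Square (2°×1°, digits 0–9): 1.3981/2 → 0, 5.6521/1 → 5; chars 05.
Subsquare (5′×2.5′, letters a–x): 1.3981/0.0833333 → 16 → q, 0.6521/0.0416667 → 15 → p; chars qp.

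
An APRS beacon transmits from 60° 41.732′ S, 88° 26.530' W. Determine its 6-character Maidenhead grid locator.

Add 180° to longitude and 90° to latitude: 91.5578, 29.3045.
Field: 91.5578/20 → 4 → E, 29.3045/10 → 2 → C; chars EC.
Square: 11.5578/2 → 5, 9.3045/1 → 9; chars 59.
Subsquare: 1.5578/0.0833333 → 18 → s, 0.3045/0.0416667 → 7 → h; chars sh.

EC59sh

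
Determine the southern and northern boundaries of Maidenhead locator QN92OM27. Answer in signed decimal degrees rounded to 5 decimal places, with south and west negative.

42.52917, 42.53333

Field Q=16, N=13: +16·20° lon, +13·10° lat → SW at lon 140°, lat 40°.
Square 9, 2: +9·2° lon, +2·1° lat → SW at lon 158°, lat 42°.
Subsquare o=14, m=12: +14·0.0833333° lon, +12·0.0416667° lat → SW at lon 159.167°, lat 42.5°.
Extended square 2, 7: +2·0.00833333° lon, +7·0.00416667° lat → SW at lon 159.183°, lat 42.5292°.
Cell spans 0.00833333° lon × 0.00416667° lat.
south 42.52917, north 42.53333.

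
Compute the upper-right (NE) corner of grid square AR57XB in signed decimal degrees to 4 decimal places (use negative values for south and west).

87.0833, -168.0000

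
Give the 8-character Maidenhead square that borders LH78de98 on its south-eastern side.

LH78ee07

Longitude extended square 9; +1 → 10, wraps to 0, carry into subsquare.
Longitude subsquare d = 3; +1 → 4 = e.
Latitude extended square 8; −1 → 7.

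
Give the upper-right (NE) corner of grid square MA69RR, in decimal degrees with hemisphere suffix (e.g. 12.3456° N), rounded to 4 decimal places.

80.2500° S, 73.5000° E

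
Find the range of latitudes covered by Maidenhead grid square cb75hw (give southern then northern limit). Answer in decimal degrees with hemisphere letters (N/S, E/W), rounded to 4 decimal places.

74.0833° S, 74.0417° S

Field C=2, B=1: +2·20° lon, +1·10° lat → SW at lon -140°, lat -80°.
Square 7, 5: +7·2° lon, +5·1° lat → SW at lon -126°, lat -75°.
Subsquare h=7, w=22: +7·0.0833333° lon, +22·0.0416667° lat → SW at lon -125.417°, lat -74.0833°.
Cell spans 0.0833333° lon × 0.0416667° lat.
south 74.0833° S, north 74.0417° S.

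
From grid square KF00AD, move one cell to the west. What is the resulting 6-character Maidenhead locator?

Longitude subsquare a = 0; −1 → -1, wraps to 23 = x, carry into square.
Longitude square 0; −1 → -1, wraps to 9, carry into field.
Longitude field K = 10; −1 → 9 = J.
The latitude characters are unchanged.

JF90xd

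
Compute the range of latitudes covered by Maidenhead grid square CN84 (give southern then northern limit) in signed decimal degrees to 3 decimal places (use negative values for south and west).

44.000, 45.000

Field C=2, N=13: +2·20° lon, +13·10° lat → SW at lon -140°, lat 40°.
Square 8, 4: +8·2° lon, +4·1° lat → SW at lon -124°, lat 44°.
Cell spans 2° lon × 1° lat.
south 44.000, north 45.000.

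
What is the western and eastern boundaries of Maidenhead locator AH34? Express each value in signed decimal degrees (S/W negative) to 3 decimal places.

-174.000, -172.000

Field A=0, H=7: +0·20° lon, +7·10° lat → SW at lon -180°, lat -20°.
Square 3, 4: +3·2° lon, +4·1° lat → SW at lon -174°, lat -16°.
Cell spans 2° lon × 1° lat.
west -174.000, east -172.000.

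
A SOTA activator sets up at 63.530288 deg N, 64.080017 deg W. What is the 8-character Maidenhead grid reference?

Shift to the Maidenhead origin (180°W, 90°S): lon 115.91998, lat 153.53029.
Field: lon ⌊115.91998/20⌋ = 5 → F; lat ⌊153.53029/10⌋ = 15 → P.
Square: lon ⌊15.91998/2⌋ = 7; lat ⌊3.53029/1⌋ = 3.
Subsquare: lon ⌊1.91998/0.0833333⌋ = 23 → x; lat ⌊0.53029/0.0416667⌋ = 12 → m.
Extended square: lon ⌊0.00332/0.00833333⌋ = 0; lat ⌊0.03029/0.00416667⌋ = 7.

FP73xm07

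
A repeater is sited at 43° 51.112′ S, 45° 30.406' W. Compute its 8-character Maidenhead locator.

Add 180° to longitude and 90° to latitude: 134.49323, 46.14813.
Field: lon ⌊134.49323/20⌋ = 6 → G; lat ⌊46.14813/10⌋ = 4 → E.
Square: lon ⌊14.49323/2⌋ = 7; lat ⌊6.14813/1⌋ = 6.
Subsquare: lon ⌊0.49323/0.0833333⌋ = 5 → f; lat ⌊0.14813/0.0416667⌋ = 3 → d.
Extended square: lon ⌊0.07657/0.00833333⌋ = 9; lat ⌊0.02313/0.00416667⌋ = 5.

GE76fd95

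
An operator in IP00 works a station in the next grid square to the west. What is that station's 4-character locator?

Longitude square 0; −1 → -1, wraps to 9, carry into field.
Longitude field I = 8; −1 → 7 = H.
The latitude characters are unchanged.

HP90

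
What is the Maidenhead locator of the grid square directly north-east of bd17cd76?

BD17cd87

Longitude extended square 7; +1 → 8.
Latitude extended square 6; +1 → 7.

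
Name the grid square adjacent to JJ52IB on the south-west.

JJ52ha

Longitude subsquare i = 8; −1 → 7 = h.
Latitude subsquare b = 1; −1 → 0 = a.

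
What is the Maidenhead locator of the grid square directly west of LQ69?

Longitude square 6; −1 → 5.
The latitude characters are unchanged.

LQ59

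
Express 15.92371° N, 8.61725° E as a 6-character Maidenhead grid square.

JK45hw

Offset from 180°W / 90°S: lon 188.6173°, lat 105.9237°.
Field: 188.6173/20 → 9 → J, 105.9237/10 → 10 → K; chars JK.
Square: 8.6173/2 → 4, 5.9237/1 → 5; chars 45.
Subsquare: 0.6173/0.0833333 → 7 → h, 0.9237/0.0416667 → 22 → w; chars hw.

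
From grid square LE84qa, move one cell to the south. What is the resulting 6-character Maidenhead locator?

LE83qx

Latitude subsquare a = 0; −1 → -1, wraps to 23 = x, carry into square.
Latitude square 4; −1 → 3.
The longitude characters are unchanged.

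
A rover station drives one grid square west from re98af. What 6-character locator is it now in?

Longitude subsquare a = 0; −1 → -1, wraps to 23 = x, carry into square.
Longitude square 9; −1 → 8.
The latitude characters are unchanged.

RE88xf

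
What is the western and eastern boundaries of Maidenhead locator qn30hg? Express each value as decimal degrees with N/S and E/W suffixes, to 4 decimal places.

146.5833° E, 146.6667° E

Field Q=16, N=13: +16·20° lon, +13·10° lat → SW at lon 140°, lat 40°.
Square 3, 0: +3·2° lon, +0·1° lat → SW at lon 146°, lat 40°.
Subsquare h=7, g=6: +7·0.0833333° lon, +6·0.0416667° lat → SW at lon 146.583°, lat 40.25°.
Cell spans 0.0833333° lon × 0.0416667° lat.
west 146.5833° E, east 146.6667° E.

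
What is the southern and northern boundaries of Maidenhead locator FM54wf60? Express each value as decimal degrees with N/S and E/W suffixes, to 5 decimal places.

Field F=5, M=12: +5·20° lon, +12·10° lat → SW at lon -80°, lat 30°.
Square 5, 4: +5·2° lon, +4·1° lat → SW at lon -70°, lat 34°.
Subsquare w=22, f=5: +22·0.0833333° lon, +5·0.0416667° lat → SW at lon -68.1667°, lat 34.2083°.
Extended square 6, 0: +6·0.00833333° lon, +0·0.00416667° lat → SW at lon -68.1167°, lat 34.2083°.
Cell spans 0.00833333° lon × 0.00416667° lat.
south 34.20833° N, north 34.21250° N.

34.20833° N, 34.21250° N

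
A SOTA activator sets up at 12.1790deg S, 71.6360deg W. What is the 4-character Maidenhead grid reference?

FH47

Shift to the Maidenhead origin (180°W, 90°S): lon 108.36, lat 77.82.
Field: lon ⌊108.36/20⌋ = 5 → F; lat ⌊77.82/10⌋ = 7 → H.
Square: lon ⌊8.36/2⌋ = 4; lat ⌊7.82/1⌋ = 7.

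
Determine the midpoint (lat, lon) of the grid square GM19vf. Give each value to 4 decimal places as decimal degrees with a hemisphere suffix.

Field G=6, M=12: +6·20° lon, +12·10° lat → SW at lon -60°, lat 30°.
Square 1, 9: +1·2° lon, +9·1° lat → SW at lon -58°, lat 39°.
Subsquare v=21, f=5: +21·0.0833333° lon, +5·0.0416667° lat → SW at lon -56.25°, lat 39.2083°.
Cell spans 0.0833333° lon × 0.0416667° lat. Centre is SW corner plus half of each.
latitude 39.2292° N, longitude 56.2083° W.

39.2292° N, 56.2083° W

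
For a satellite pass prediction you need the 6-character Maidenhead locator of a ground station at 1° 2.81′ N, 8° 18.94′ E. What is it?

JJ41db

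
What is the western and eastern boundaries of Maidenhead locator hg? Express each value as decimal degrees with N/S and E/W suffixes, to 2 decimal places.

Field H=7, G=6: +7·20° lon, +6·10° lat → SW at lon -40°, lat -30°.
Cell spans 20° lon × 10° lat.
west 40.00° W, east 20.00° W.

40.00° W, 20.00° W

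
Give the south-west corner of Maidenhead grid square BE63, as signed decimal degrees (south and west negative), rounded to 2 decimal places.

Field B=1, E=4: +1·20° lon, +4·10° lat → SW at lon -160°, lat -50°.
Square 6, 3: +6·2° lon, +3·1° lat → SW at lon -148°, lat -47°.
latitude -47.00, longitude -148.00.

-47.00, -148.00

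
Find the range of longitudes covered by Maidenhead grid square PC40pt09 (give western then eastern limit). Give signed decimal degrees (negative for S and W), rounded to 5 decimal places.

Field P=15, C=2: +15·20° lon, +2·10° lat → SW at lon 120°, lat -70°.
Square 4, 0: +4·2° lon, +0·1° lat → SW at lon 128°, lat -70°.
Subsquare p=15, t=19: +15·0.0833333° lon, +19·0.0416667° lat → SW at lon 129.25°, lat -69.2083°.
Extended square 0, 9: +0·0.00833333° lon, +9·0.00416667° lat → SW at lon 129.25°, lat -69.1708°.
Cell spans 0.00833333° lon × 0.00416667° lat.
west 129.25000, east 129.25833.

129.25000, 129.25833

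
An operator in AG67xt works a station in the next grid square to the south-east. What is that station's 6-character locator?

Longitude subsquare x = 23; +1 → 24, wraps to 0 = a, carry into square.
Longitude square 6; +1 → 7.
Latitude subsquare t = 19; −1 → 18 = s.

AG77as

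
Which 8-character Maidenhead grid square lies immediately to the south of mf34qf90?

MF34qe99

Latitude extended square 0; −1 → -1, wraps to 9, carry into subsquare.
Latitude subsquare f = 5; −1 → 4 = e.
The longitude characters are unchanged.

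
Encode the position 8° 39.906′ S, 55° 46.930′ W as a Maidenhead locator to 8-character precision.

GI21ci60

Add 180° to longitude and 90° to latitude: 124.21783, 81.33490.
Field: lon ⌊124.21783/20⌋ = 6 → G; lat ⌊81.33490/10⌋ = 8 → I.
Square: lon ⌊4.21783/2⌋ = 2; lat ⌊1.33490/1⌋ = 1.
Subsquare: lon ⌊0.21783/0.0833333⌋ = 2 → c; lat ⌊0.33490/0.0416667⌋ = 8 → i.
Extended square: lon ⌊0.05117/0.00833333⌋ = 6; lat ⌊0.00157/0.00416667⌋ = 0.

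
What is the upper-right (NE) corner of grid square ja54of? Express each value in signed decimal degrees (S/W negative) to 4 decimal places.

-85.7500, 11.2500

Field J=9, A=0: +9·20° lon, +0·10° lat → SW at lon 0°, lat -90°.
Square 5, 4: +5·2° lon, +4·1° lat → SW at lon 10°, lat -86°.
Subsquare o=14, f=5: +14·0.0833333° lon, +5·0.0416667° lat → SW at lon 11.1667°, lat -85.7917°.
Cell spans 0.0833333° lon × 0.0416667° lat. NE corner is SW corner plus one full cell.
latitude -85.7500, longitude 11.2500.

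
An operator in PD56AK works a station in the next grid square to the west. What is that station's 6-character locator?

Longitude subsquare a = 0; −1 → -1, wraps to 23 = x, carry into square.
Longitude square 5; −1 → 4.
The latitude characters are unchanged.

PD46xk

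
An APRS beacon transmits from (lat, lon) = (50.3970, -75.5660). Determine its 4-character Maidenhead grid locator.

FO20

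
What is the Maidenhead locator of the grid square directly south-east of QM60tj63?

Longitude extended square 6; +1 → 7.
Latitude extended square 3; −1 → 2.

QM60tj72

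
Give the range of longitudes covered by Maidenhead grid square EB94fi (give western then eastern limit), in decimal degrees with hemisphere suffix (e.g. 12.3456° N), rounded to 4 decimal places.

Field E=4, B=1: +4·20° lon, +1·10° lat → SW at lon -100°, lat -80°.
Square 9, 4: +9·2° lon, +4·1° lat → SW at lon -82°, lat -76°.
Subsquare f=5, i=8: +5·0.0833333° lon, +8·0.0416667° lat → SW at lon -81.5833°, lat -75.6667°.
Cell spans 0.0833333° lon × 0.0416667° lat.
west 81.5833° W, east 81.5000° W.

81.5833° W, 81.5000° W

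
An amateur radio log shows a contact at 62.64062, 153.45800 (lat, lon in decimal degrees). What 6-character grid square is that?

Shift to the Maidenhead origin (180°W, 90°S): lon 333.4580, lat 152.6406.
Field: lon ⌊333.4580/20⌋ = 16 → Q; lat ⌊152.6406/10⌋ = 15 → P.
Square: lon ⌊13.4580/2⌋ = 6; lat ⌊2.6406/1⌋ = 2.
Subsquare: lon ⌊1.4580/0.0833333⌋ = 17 → r; lat ⌊0.6406/0.0416667⌋ = 15 → p.

QP62rp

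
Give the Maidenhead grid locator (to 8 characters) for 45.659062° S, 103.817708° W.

Shift to the Maidenhead origin (180°W, 90°S): lon 76.18229, lat 44.34094.
Field: lon ⌊76.18229/20⌋ = 3 → D; lat ⌊44.34094/10⌋ = 4 → E.
Square: lon ⌊16.18229/2⌋ = 8; lat ⌊4.34094/1⌋ = 4.
Subsquare: lon ⌊0.18229/0.0833333⌋ = 2 → c; lat ⌊0.34094/0.0416667⌋ = 8 → i.
Extended square: lon ⌊0.01563/0.00833333⌋ = 1; lat ⌊0.00760/0.00416667⌋ = 1.

DE84ci11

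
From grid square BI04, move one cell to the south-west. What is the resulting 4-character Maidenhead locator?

Longitude square 0; −1 → -1, wraps to 9, carry into field.
Longitude field B = 1; −1 → 0 = A.
Latitude square 4; −1 → 3.

AI93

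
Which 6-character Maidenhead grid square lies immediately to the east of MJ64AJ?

MJ64bj

Longitude subsquare a = 0; +1 → 1 = b.
The latitude characters are unchanged.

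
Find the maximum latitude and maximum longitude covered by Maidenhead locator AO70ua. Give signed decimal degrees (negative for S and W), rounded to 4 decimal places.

50.0417, -164.2500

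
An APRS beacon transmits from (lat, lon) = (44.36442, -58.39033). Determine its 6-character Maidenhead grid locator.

Add 180° to longitude and 90° to latitude: 121.6097, 134.3644.
Field: lon ⌊121.6097/20⌋ = 6 → G; lat ⌊134.3644/10⌋ = 13 → N.
Square: lon ⌊1.6097/2⌋ = 0; lat ⌊4.3644/1⌋ = 4.
Subsquare: lon ⌊1.6097/0.0833333⌋ = 19 → t; lat ⌊0.3644/0.0416667⌋ = 8 → i.

GN04ti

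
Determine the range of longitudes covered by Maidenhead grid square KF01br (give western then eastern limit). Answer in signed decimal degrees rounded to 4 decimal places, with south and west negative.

20.0833, 20.1667

Field K=10, F=5: +10·20° lon, +5·10° lat → SW at lon 20°, lat -40°.
Square 0, 1: +0·2° lon, +1·1° lat → SW at lon 20°, lat -39°.
Subsquare b=1, r=17: +1·0.0833333° lon, +17·0.0416667° lat → SW at lon 20.0833°, lat -38.2917°.
Cell spans 0.0833333° lon × 0.0416667° lat.
west 20.0833, east 20.1667.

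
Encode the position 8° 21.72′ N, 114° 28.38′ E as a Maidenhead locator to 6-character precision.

Shift to the Maidenhead origin (180°W, 90°S): lon 294.4730, lat 98.3620.
Field: 294.4730/20 → 14 → O, 98.3620/10 → 9 → J; chars OJ.
Square: 14.4730/2 → 7, 8.3620/1 → 8; chars 78.
Subsquare: 0.4730/0.0833333 → 5 → f, 0.3620/0.0416667 → 8 → i; chars fi.

OJ78fi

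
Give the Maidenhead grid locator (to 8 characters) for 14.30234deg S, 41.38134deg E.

Add 180° to longitude and 90° to latitude: 221.38134, 75.69766.
Field (20°×10°, letters A–R): 221.38134/20 → 11 → L, 75.69766/10 → 7 → H; chars LH.
Square (2°×1°, digits 0–9): 1.38134/2 → 0, 5.69766/1 → 5; chars 05.
Subsquare (5′×2.5′, letters a–x): 1.38134/0.0833333 → 16 → q, 0.69766/0.0416667 → 16 → q; chars qq.
Extended square (30″×15″, digits 0–9): 0.04801/0.00833333 → 5, 0.03099/0.00416667 → 7; chars 57.

LH05qq57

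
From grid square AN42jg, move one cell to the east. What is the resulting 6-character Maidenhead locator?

AN42kg

Longitude subsquare j = 9; +1 → 10 = k.
The latitude characters are unchanged.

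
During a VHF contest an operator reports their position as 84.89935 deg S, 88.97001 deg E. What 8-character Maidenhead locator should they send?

NA45lc64

Add 180° to longitude and 90° to latitude: 268.97001, 5.10065.
Field (20°×10°, letters A–R): 268.97001/20 → 13 → N, 5.10065/10 → 0 → A; chars NA.
Square (2°×1°, digits 0–9): 8.97001/2 → 4, 5.10065/1 → 5; chars 45.
Subsquare (5′×2.5′, letters a–x): 0.97001/0.0833333 → 11 → l, 0.10065/0.0416667 → 2 → c; chars lc.
Extended square (30″×15″, digits 0–9): 0.05334/0.00833333 → 6, 0.01732/0.00416667 → 4; chars 64.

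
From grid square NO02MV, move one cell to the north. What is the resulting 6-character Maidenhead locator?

Latitude subsquare v = 21; +1 → 22 = w.
The longitude characters are unchanged.

NO02mw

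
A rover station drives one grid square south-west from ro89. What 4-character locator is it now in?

Longitude square 8; −1 → 7.
Latitude square 9; −1 → 8.

RO78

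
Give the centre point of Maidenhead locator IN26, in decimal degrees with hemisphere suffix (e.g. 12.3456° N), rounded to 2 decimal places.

46.50° N, 15.00° W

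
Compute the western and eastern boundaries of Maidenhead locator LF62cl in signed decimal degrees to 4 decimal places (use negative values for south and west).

Field L=11, F=5: +11·20° lon, +5·10° lat → SW at lon 40°, lat -40°.
Square 6, 2: +6·2° lon, +2·1° lat → SW at lon 52°, lat -38°.
Subsquare c=2, l=11: +2·0.0833333° lon, +11·0.0416667° lat → SW at lon 52.1667°, lat -37.5417°.
Cell spans 0.0833333° lon × 0.0416667° lat.
west 52.1667, east 52.2500.

52.1667, 52.2500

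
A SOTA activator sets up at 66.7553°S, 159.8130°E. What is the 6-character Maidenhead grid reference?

QC93vf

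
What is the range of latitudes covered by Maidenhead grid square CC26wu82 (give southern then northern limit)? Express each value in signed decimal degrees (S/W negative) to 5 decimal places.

Field C=2, C=2: +2·20° lon, +2·10° lat → SW at lon -140°, lat -70°.
Square 2, 6: +2·2° lon, +6·1° lat → SW at lon -136°, lat -64°.
Subsquare w=22, u=20: +22·0.0833333° lon, +20·0.0416667° lat → SW at lon -134.167°, lat -63.1667°.
Extended square 8, 2: +8·0.00833333° lon, +2·0.00416667° lat → SW at lon -134.1°, lat -63.1583°.
Cell spans 0.00833333° lon × 0.00416667° lat.
south -63.15833, north -63.15417.

-63.15833, -63.15417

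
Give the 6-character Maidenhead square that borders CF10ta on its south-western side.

CE19sx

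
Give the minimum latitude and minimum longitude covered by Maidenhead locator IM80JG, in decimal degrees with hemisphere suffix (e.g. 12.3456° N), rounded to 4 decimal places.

Field I=8, M=12: +8·20° lon, +12·10° lat → SW at lon -20°, lat 30°.
Square 8, 0: +8·2° lon, +0·1° lat → SW at lon -4°, lat 30°.
Subsquare j=9, g=6: +9·0.0833333° lon, +6·0.0416667° lat → SW at lon -3.25°, lat 30.25°.
latitude 30.2500° N, longitude 3.2500° W.

30.2500° N, 3.2500° W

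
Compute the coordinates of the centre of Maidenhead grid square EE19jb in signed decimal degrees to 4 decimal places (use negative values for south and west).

-40.9375, -97.2083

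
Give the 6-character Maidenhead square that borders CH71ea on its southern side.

CH70ex

Latitude subsquare a = 0; −1 → -1, wraps to 23 = x, carry into square.
Latitude square 1; −1 → 0.
The longitude characters are unchanged.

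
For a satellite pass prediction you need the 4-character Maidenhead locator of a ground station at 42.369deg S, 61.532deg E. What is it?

ME07

Offset from 180°W / 90°S: lon 241.53°, lat 47.63°.
Field (20°×10°, letters A–R): 241.53/20 → 12 → M, 47.63/10 → 4 → E; chars ME.
Square (2°×1°, digits 0–9): 1.53/2 → 0, 7.63/1 → 7; chars 07.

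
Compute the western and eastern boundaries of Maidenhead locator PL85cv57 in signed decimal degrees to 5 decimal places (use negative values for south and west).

136.20833, 136.21667

Field P=15, L=11: +15·20° lon, +11·10° lat → SW at lon 120°, lat 20°.
Square 8, 5: +8·2° lon, +5·1° lat → SW at lon 136°, lat 25°.
Subsquare c=2, v=21: +2·0.0833333° lon, +21·0.0416667° lat → SW at lon 136.167°, lat 25.875°.
Extended square 5, 7: +5·0.00833333° lon, +7·0.00416667° lat → SW at lon 136.208°, lat 25.9042°.
Cell spans 0.00833333° lon × 0.00416667° lat.
west 136.20833, east 136.21667.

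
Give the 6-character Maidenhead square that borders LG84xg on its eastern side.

Longitude subsquare x = 23; +1 → 24, wraps to 0 = a, carry into square.
Longitude square 8; +1 → 9.
The latitude characters are unchanged.

LG94ag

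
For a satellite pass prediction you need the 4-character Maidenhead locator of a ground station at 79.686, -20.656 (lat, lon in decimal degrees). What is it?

Offset from 180°W / 90°S: lon 159.34°, lat 169.69°.
Field: 159.34/20 → 7 → H, 169.69/10 → 16 → Q; chars HQ.
Square: 19.34/2 → 9, 9.69/1 → 9; chars 99.

HQ99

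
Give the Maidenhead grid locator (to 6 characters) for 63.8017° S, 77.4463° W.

FC16ge

Offset from 180°W / 90°S: lon 102.5537°, lat 26.1983°.
Field (20°×10°, letters A–R): 102.5537/20 → 5 → F, 26.1983/10 → 2 → C; chars FC.
Square (2°×1°, digits 0–9): 2.5537/2 → 1, 6.1983/1 → 6; chars 16.
Subsquare (5′×2.5′, letters a–x): 0.5537/0.0833333 → 6 → g, 0.1983/0.0416667 → 4 → e; chars ge.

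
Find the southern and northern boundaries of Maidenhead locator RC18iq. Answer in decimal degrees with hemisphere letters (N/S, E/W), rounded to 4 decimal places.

61.3333° S, 61.2917° S

Field R=17, C=2: +17·20° lon, +2·10° lat → SW at lon 160°, lat -70°.
Square 1, 8: +1·2° lon, +8·1° lat → SW at lon 162°, lat -62°.
Subsquare i=8, q=16: +8·0.0833333° lon, +16·0.0416667° lat → SW at lon 162.667°, lat -61.3333°.
Cell spans 0.0833333° lon × 0.0416667° lat.
south 61.3333° S, north 61.2917° S.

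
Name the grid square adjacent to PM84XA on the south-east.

Longitude subsquare x = 23; +1 → 24, wraps to 0 = a, carry into square.
Longitude square 8; +1 → 9.
Latitude subsquare a = 0; −1 → -1, wraps to 23 = x, carry into square.
Latitude square 4; −1 → 3.

PM93ax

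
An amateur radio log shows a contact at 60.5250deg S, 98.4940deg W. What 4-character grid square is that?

EC09

Add 180° to longitude and 90° to latitude: 81.51, 29.48.
Field (20°×10°, letters A–R): lon ⌊81.51/20⌋ = 4 → E; lat ⌊29.48/10⌋ = 2 → C.
Square (2°×1°, digits 0–9): lon ⌊1.51/2⌋ = 0; lat ⌊9.48/1⌋ = 9.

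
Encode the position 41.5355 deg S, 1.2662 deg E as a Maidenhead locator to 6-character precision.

Offset from 180°W / 90°S: lon 181.2662°, lat 48.4645°.
Field: 181.2662/20 → 9 → J, 48.4645/10 → 4 → E; chars JE.
Square: 1.2662/2 → 0, 8.4645/1 → 8; chars 08.
Subsquare: 1.2662/0.0833333 → 15 → p, 0.4645/0.0416667 → 11 → l; chars pl.

JE08pl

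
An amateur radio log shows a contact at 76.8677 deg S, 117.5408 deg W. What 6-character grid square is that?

DB13fd

Shift to the Maidenhead origin (180°W, 90°S): lon 62.4592, lat 13.1323.
Field (20°×10°, letters A–R): 62.4592/20 → 3 → D, 13.1323/10 → 1 → B; chars DB.
Square (2°×1°, digits 0–9): 2.4592/2 → 1, 3.1323/1 → 3; chars 13.
Subsquare (5′×2.5′, letters a–x): 0.4592/0.0833333 → 5 → f, 0.1323/0.0416667 → 3 → d; chars fd.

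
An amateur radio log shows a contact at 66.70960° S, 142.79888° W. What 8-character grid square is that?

BC83og49

Add 180° to longitude and 90° to latitude: 37.20112, 23.29040.
Field: lon ⌊37.20112/20⌋ = 1 → B; lat ⌊23.29040/10⌋ = 2 → C.
Square: lon ⌊17.20112/2⌋ = 8; lat ⌊3.29040/1⌋ = 3.
Subsquare: lon ⌊1.20112/0.0833333⌋ = 14 → o; lat ⌊0.29040/0.0416667⌋ = 6 → g.
Extended square: lon ⌊0.03445/0.00833333⌋ = 4; lat ⌊0.04040/0.00416667⌋ = 9.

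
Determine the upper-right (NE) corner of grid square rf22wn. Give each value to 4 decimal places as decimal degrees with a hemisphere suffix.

Field R=17, F=5: +17·20° lon, +5·10° lat → SW at lon 160°, lat -40°.
Square 2, 2: +2·2° lon, +2·1° lat → SW at lon 164°, lat -38°.
Subsquare w=22, n=13: +22·0.0833333° lon, +13·0.0416667° lat → SW at lon 165.833°, lat -37.4583°.
Cell spans 0.0833333° lon × 0.0416667° lat. NE corner is SW corner plus one full cell.
latitude 37.4167° S, longitude 165.9167° E.

37.4167° S, 165.9167° E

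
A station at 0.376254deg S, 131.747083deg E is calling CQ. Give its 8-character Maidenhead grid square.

Offset from 180°W / 90°S: lon 311.74708°, lat 89.62375°.
Field: lon ⌊311.74708/20⌋ = 15 → P; lat ⌊89.62375/10⌋ = 8 → I.
Square: lon ⌊11.74708/2⌋ = 5; lat ⌊9.62375/1⌋ = 9.
Subsquare: lon ⌊1.74708/0.0833333⌋ = 20 → u; lat ⌊0.62375/0.0416667⌋ = 14 → o.
Extended square: lon ⌊0.08042/0.00833333⌋ = 9; lat ⌊0.04041/0.00416667⌋ = 9.

PI59uo99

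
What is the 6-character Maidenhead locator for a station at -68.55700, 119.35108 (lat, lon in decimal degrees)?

OC91qk

Add 180° to longitude and 90° to latitude: 299.3511, 21.4430.
Field: 299.3511/20 → 14 → O, 21.4430/10 → 2 → C; chars OC.
Square: 19.3511/2 → 9, 1.4430/1 → 1; chars 91.
Subsquare: 1.3511/0.0833333 → 16 → q, 0.4430/0.0416667 → 10 → k; chars qk.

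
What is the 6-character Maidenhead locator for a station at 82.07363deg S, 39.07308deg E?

KA97mw

Shift to the Maidenhead origin (180°W, 90°S): lon 219.0731, lat 7.9264.
Field: lon ⌊219.0731/20⌋ = 10 → K; lat ⌊7.9264/10⌋ = 0 → A.
Square: lon ⌊19.0731/2⌋ = 9; lat ⌊7.9264/1⌋ = 7.
Subsquare: lon ⌊1.0731/0.0833333⌋ = 12 → m; lat ⌊0.9264/0.0416667⌋ = 22 → w.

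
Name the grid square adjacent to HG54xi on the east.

HG64ai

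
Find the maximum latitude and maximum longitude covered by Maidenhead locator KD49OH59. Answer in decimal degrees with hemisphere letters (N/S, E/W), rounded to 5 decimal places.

50.66667° S, 29.21667° E

Field K=10, D=3: +10·20° lon, +3·10° lat → SW at lon 20°, lat -60°.
Square 4, 9: +4·2° lon, +9·1° lat → SW at lon 28°, lat -51°.
Subsquare o=14, h=7: +14·0.0833333° lon, +7·0.0416667° lat → SW at lon 29.1667°, lat -50.7083°.
Extended square 5, 9: +5·0.00833333° lon, +9·0.00416667° lat → SW at lon 29.2083°, lat -50.6708°.
Cell spans 0.00833333° lon × 0.00416667° lat. NE corner is SW corner plus one full cell.
latitude 50.66667° S, longitude 29.21667° E.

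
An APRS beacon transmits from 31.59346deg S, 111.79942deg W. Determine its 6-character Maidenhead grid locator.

Add 180° to longitude and 90° to latitude: 68.2006, 58.4065.
Field: 68.2006/20 → 3 → D, 58.4065/10 → 5 → F; chars DF.
Square: 8.2006/2 → 4, 8.4065/1 → 8; chars 48.
Subsquare: 0.2006/0.0833333 → 2 → c, 0.4065/0.0416667 → 9 → j; chars cj.

DF48cj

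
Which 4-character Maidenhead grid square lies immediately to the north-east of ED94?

FD05

Longitude square 9; +1 → 10, wraps to 0, carry into field.
Longitude field E = 4; +1 → 5 = F.
Latitude square 4; +1 → 5.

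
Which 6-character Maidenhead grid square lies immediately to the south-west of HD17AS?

HD07xr

Longitude subsquare a = 0; −1 → -1, wraps to 23 = x, carry into square.
Longitude square 1; −1 → 0.
Latitude subsquare s = 18; −1 → 17 = r.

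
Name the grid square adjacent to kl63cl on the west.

KL63bl

Longitude subsquare c = 2; −1 → 1 = b.
The latitude characters are unchanged.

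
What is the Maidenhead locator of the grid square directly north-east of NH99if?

Longitude subsquare i = 8; +1 → 9 = j.
Latitude subsquare f = 5; +1 → 6 = g.

NH99jg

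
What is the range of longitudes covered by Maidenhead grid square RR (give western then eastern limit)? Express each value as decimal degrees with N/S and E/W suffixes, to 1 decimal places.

Field R=17, R=17: +17·20° lon, +17·10° lat → SW at lon 160°, lat 80°.
Cell spans 20° lon × 10° lat.
west 160.0° E, east 180.0° E.

160.0° E, 180.0° E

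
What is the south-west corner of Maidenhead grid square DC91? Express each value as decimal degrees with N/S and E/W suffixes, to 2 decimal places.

69.00° S, 102.00° W

Field D=3, C=2: +3·20° lon, +2·10° lat → SW at lon -120°, lat -70°.
Square 9, 1: +9·2° lon, +1·1° lat → SW at lon -102°, lat -69°.
latitude 69.00° S, longitude 102.00° W.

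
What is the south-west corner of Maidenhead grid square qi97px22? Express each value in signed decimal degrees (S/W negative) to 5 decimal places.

Field Q=16, I=8: +16·20° lon, +8·10° lat → SW at lon 140°, lat -10°.
Square 9, 7: +9·2° lon, +7·1° lat → SW at lon 158°, lat -3°.
Subsquare p=15, x=23: +15·0.0833333° lon, +23·0.0416667° lat → SW at lon 159.25°, lat -2.04167°.
Extended square 2, 2: +2·0.00833333° lon, +2·0.00416667° lat → SW at lon 159.267°, lat -2.03333°.
latitude -2.03333, longitude 159.26667.

-2.03333, 159.26667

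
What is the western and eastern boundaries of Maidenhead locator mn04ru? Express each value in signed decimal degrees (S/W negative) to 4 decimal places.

Field M=12, N=13: +12·20° lon, +13·10° lat → SW at lon 60°, lat 40°.
Square 0, 4: +0·2° lon, +4·1° lat → SW at lon 60°, lat 44°.
Subsquare r=17, u=20: +17·0.0833333° lon, +20·0.0416667° lat → SW at lon 61.4167°, lat 44.8333°.
Cell spans 0.0833333° lon × 0.0416667° lat.
west 61.4167, east 61.5000.

61.4167, 61.5000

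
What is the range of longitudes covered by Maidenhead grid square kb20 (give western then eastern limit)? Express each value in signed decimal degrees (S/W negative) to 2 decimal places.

24.00, 26.00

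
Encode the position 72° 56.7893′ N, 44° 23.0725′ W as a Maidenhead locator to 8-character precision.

Add 180° to longitude and 90° to latitude: 135.61546, 162.94649.
Field: lon ⌊135.61546/20⌋ = 6 → G; lat ⌊162.94649/10⌋ = 16 → Q.
Square: lon ⌊15.61546/2⌋ = 7; lat ⌊2.94649/1⌋ = 2.
Subsquare: lon ⌊1.61546/0.0833333⌋ = 19 → t; lat ⌊0.94649/0.0416667⌋ = 22 → w.
Extended square: lon ⌊0.03212/0.00833333⌋ = 3; lat ⌊0.02982/0.00416667⌋ = 7.

GQ72tw37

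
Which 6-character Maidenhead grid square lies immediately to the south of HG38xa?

Latitude subsquare a = 0; −1 → -1, wraps to 23 = x, carry into square.
Latitude square 8; −1 → 7.
The longitude characters are unchanged.

HG37xx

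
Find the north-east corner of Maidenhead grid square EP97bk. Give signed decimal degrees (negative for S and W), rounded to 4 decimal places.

67.4583, -81.8333

Field E=4, P=15: +4·20° lon, +15·10° lat → SW at lon -100°, lat 60°.
Square 9, 7: +9·2° lon, +7·1° lat → SW at lon -82°, lat 67°.
Subsquare b=1, k=10: +1·0.0833333° lon, +10·0.0416667° lat → SW at lon -81.9167°, lat 67.4167°.
Cell spans 0.0833333° lon × 0.0416667° lat. NE corner is SW corner plus one full cell.
latitude 67.4583, longitude -81.8333.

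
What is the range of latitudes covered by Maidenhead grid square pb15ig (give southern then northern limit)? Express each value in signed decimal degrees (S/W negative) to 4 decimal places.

-74.7500, -74.7083

Field P=15, B=1: +15·20° lon, +1·10° lat → SW at lon 120°, lat -80°.
Square 1, 5: +1·2° lon, +5·1° lat → SW at lon 122°, lat -75°.
Subsquare i=8, g=6: +8·0.0833333° lon, +6·0.0416667° lat → SW at lon 122.667°, lat -74.75°.
Cell spans 0.0833333° lon × 0.0416667° lat.
south -74.7500, north -74.7083.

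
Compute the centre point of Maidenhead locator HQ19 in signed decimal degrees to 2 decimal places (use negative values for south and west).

79.50, -37.00

Field H=7, Q=16: +7·20° lon, +16·10° lat → SW at lon -40°, lat 70°.
Square 1, 9: +1·2° lon, +9·1° lat → SW at lon -38°, lat 79°.
Cell spans 2° lon × 1° lat. Centre is SW corner plus half of each.
latitude 79.50, longitude -37.00.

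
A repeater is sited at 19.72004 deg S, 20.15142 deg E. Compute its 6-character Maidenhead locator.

KH00bg

Shift to the Maidenhead origin (180°W, 90°S): lon 200.1514, lat 70.2800.
Field: lon ⌊200.1514/20⌋ = 10 → K; lat ⌊70.2800/10⌋ = 7 → H.
Square: lon ⌊0.1514/2⌋ = 0; lat ⌊0.2800/1⌋ = 0.
Subsquare: lon ⌊0.1514/0.0833333⌋ = 1 → b; lat ⌊0.2800/0.0416667⌋ = 6 → g.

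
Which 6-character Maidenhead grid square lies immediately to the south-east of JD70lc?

JD70mb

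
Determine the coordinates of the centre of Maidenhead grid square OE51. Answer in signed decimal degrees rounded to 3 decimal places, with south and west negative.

Field O=14, E=4: +14·20° lon, +4·10° lat → SW at lon 100°, lat -50°.
Square 5, 1: +5·2° lon, +1·1° lat → SW at lon 110°, lat -49°.
Cell spans 2° lon × 1° lat. Centre is SW corner plus half of each.
latitude -48.500, longitude 111.000.

-48.500, 111.000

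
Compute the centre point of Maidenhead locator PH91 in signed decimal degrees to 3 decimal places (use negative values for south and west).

-18.500, 139.000

Field P=15, H=7: +15·20° lon, +7·10° lat → SW at lon 120°, lat -20°.
Square 9, 1: +9·2° lon, +1·1° lat → SW at lon 138°, lat -19°.
Cell spans 2° lon × 1° lat. Centre is SW corner plus half of each.
latitude -18.500, longitude 139.000.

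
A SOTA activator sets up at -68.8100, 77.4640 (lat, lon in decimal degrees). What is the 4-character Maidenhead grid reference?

MC81

Add 180° to longitude and 90° to latitude: 257.46, 21.19.
Field: lon ⌊257.46/20⌋ = 12 → M; lat ⌊21.19/10⌋ = 2 → C.
Square: lon ⌊17.46/2⌋ = 8; lat ⌊1.19/1⌋ = 1.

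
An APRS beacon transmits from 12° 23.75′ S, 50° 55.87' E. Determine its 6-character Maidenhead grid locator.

LH57lo

Offset from 180°W / 90°S: lon 230.9312°, lat 77.6042°.
Field: 230.9312/20 → 11 → L, 77.6042/10 → 7 → H; chars LH.
Square: 10.9312/2 → 5, 7.6042/1 → 7; chars 57.
Subsquare: 0.9312/0.0833333 → 11 → l, 0.6042/0.0416667 → 14 → o; chars lo.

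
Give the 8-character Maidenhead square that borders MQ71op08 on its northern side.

Latitude extended square 8; +1 → 9.
The longitude characters are unchanged.

MQ71op09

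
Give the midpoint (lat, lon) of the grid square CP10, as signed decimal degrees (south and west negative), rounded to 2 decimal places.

Field C=2, P=15: +2·20° lon, +15·10° lat → SW at lon -140°, lat 60°.
Square 1, 0: +1·2° lon, +0·1° lat → SW at lon -138°, lat 60°.
Cell spans 2° lon × 1° lat. Centre is SW corner plus half of each.
latitude 60.50, longitude -137.00.

60.50, -137.00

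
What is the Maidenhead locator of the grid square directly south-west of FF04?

EF93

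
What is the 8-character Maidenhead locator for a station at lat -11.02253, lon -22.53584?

Offset from 180°W / 90°S: lon 157.46416°, lat 78.97747°.
Field: 157.46416/20 → 7 → H, 78.97747/10 → 7 → H; chars HH.
Square: 17.46416/2 → 8, 8.97747/1 → 8; chars 88.
Subsquare: 1.46416/0.0833333 → 17 → r, 0.97747/0.0416667 → 23 → x; chars rx.
Extended square: 0.04749/0.00833333 → 5, 0.01914/0.00416667 → 4; chars 54.

HH88rx54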